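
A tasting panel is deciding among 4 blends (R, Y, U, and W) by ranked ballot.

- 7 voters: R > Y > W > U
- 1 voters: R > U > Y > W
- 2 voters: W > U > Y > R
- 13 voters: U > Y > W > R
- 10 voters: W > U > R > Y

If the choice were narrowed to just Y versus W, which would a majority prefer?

Y

Ballots ranking Y above W: 7+1+13 = 21.
Ballots ranking W above Y: 2+10 = 12.
Y wins the head-to-head, 21–12.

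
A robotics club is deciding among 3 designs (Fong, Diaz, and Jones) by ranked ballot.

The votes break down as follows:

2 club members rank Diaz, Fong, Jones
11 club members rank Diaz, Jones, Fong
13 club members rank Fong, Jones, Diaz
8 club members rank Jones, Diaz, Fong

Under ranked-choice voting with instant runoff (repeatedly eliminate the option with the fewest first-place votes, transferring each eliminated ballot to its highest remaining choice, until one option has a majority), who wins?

Diaz

Round 1: Fong 13, Diaz 13, Jones 8. Jones has the fewest and is eliminated.
Round 2: Diaz 21, Fong 13. Diaz has a majority.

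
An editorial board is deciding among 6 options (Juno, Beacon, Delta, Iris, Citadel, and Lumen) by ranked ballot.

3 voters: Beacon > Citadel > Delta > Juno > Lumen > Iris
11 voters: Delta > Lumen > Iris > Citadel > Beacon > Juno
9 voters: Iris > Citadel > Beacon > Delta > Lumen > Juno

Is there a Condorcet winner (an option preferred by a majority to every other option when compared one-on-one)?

Head-to-head results (23 voters total):
Juno vs Beacon: Beacon wins 23–0.
Juno vs Delta: Delta wins 23–0.
Juno vs Iris: Iris wins 20–3.
Juno vs Citadel: Citadel wins 23–0.
Juno vs Lumen: Lumen wins 20–3.
Beacon vs Delta: Beacon wins 12–11.
Beacon vs Iris: Iris wins 20–3.
Beacon vs Citadel: Citadel wins 20–3.
Beacon vs Lumen: Beacon wins 12–11.
Delta vs Iris: Delta wins 14–9.
Delta vs Citadel: Citadel wins 12–11.
Delta vs Lumen: Delta wins 23–0.
Iris vs Citadel: Iris wins 20–3.
Iris vs Lumen: Lumen wins 14–9.
Citadel vs Lumen: Citadel wins 12–11.
No candidate beats all others: Beacon beats Delta beats Iris beats Beacon, a majority cycle.

No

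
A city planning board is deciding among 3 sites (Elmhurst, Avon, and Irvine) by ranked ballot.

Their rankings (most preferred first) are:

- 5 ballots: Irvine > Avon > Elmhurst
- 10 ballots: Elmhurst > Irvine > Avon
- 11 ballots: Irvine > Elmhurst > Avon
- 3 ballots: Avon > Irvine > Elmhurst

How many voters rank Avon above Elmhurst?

Ballots ranking Avon above Elmhurst: 5+3 = 8.
Ballots ranking Elmhurst above Avon: 10+11 = 21.
So 8 of 29 voters prefer Avon to Elmhurst.

8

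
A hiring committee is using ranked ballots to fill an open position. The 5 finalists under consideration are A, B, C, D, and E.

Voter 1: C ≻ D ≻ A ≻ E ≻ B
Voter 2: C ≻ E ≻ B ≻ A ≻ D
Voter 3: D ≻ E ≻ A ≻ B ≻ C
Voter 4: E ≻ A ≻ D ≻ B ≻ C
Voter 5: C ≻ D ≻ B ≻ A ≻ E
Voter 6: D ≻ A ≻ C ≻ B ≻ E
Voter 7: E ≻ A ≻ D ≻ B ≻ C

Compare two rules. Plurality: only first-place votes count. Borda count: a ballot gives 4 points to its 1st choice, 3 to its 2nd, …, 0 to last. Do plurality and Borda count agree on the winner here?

Plurality first-place counts: A 0, B 0, C 3, D 2, E 2 → C.
Borda totals: A 15, B 8, C 14, D 18, E 15 → D.
The two rules disagree: plurality picks C, Borda picks D.

No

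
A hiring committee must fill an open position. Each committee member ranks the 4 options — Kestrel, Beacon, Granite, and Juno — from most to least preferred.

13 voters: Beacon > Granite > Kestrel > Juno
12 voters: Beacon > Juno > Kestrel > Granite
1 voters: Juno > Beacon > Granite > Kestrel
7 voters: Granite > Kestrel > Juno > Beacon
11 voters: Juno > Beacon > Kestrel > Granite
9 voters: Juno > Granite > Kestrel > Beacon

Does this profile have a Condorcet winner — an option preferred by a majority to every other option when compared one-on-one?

Head-to-head results (53 voters total):
Kestrel vs Beacon: Beacon wins 37–16.
Kestrel vs Granite: Granite wins 30–23.
Kestrel vs Juno: Juno wins 33–20.
Beacon vs Granite: Beacon wins 37–16.
Beacon vs Juno: Juno wins 28–25.
Granite vs Juno: Juno wins 33–20.
Juno beats each rival — Kestrel (33–20), Beacon (28–25), Granite (33–20) — so Juno is the Condorcet winner.

Yes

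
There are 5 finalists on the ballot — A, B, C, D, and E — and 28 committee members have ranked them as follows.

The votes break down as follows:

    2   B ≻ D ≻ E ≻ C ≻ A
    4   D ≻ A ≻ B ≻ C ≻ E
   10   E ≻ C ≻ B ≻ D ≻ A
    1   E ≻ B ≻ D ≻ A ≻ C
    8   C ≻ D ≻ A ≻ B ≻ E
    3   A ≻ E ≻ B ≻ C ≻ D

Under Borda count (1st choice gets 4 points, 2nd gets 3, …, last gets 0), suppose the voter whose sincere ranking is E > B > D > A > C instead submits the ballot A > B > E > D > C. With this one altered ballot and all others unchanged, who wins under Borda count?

C

Borda totals with the altered ballot: A 44, B 53, C 71, D 57, E 55.
The winner is unchanged: still C.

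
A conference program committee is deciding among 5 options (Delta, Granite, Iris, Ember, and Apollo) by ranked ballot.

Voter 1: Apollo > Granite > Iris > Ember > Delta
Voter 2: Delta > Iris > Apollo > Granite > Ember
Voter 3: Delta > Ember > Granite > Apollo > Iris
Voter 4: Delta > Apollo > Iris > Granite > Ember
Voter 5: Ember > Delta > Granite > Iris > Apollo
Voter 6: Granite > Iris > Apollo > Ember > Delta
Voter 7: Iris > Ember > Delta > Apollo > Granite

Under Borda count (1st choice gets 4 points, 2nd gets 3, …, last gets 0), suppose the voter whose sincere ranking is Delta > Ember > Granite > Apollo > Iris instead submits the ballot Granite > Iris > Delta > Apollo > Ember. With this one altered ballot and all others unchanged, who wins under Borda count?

Borda totals with the altered ballot: Delta 15, Granite 15, Iris 18, Ember 9, Apollo 13.
The switch changes the winner from Delta to Iris.

Iris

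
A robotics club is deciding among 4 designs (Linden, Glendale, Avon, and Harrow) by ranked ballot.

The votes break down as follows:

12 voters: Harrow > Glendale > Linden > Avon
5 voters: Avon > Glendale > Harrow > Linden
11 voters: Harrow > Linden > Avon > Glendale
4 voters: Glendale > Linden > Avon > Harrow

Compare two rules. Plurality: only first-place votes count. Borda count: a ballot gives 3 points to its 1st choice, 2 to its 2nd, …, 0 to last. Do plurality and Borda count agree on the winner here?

Plurality first-place counts: Linden 0, Glendale 4, Avon 5, Harrow 23 → Harrow.
Borda totals: Linden 42, Glendale 46, Avon 30, Harrow 74 → Harrow.
The two rules agree on Harrow.

Yes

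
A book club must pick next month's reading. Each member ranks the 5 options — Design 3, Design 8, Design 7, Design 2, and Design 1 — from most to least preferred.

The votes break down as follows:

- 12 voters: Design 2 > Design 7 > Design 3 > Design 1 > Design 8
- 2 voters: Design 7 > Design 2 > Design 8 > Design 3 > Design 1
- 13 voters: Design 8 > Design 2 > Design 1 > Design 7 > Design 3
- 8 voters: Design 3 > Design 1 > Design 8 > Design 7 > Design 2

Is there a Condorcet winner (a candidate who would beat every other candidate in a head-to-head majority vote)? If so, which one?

Head-to-head results (35 voters total):
Design 3 vs Design 8: Design 3 wins 20–15.
Design 3 vs Design 7: Design 7 wins 27–8.
Design 3 vs Design 2: Design 2 wins 27–8.
Design 3 vs Design 1: Design 3 wins 22–13.
Design 8 vs Design 7: Design 8 wins 21–14.
Design 8 vs Design 2: Design 8 wins 21–14.
Design 8 vs Design 1: Design 1 wins 20–15.
Design 7 vs Design 2: Design 2 wins 25–10.
Design 7 vs Design 1: Design 1 wins 21–14.
Design 2 vs Design 1: Design 2 wins 27–8.
No candidate beats all others: Design 3 beats Design 8 beats Design 7 beats Design 3, a majority cycle.

No Condorcet winner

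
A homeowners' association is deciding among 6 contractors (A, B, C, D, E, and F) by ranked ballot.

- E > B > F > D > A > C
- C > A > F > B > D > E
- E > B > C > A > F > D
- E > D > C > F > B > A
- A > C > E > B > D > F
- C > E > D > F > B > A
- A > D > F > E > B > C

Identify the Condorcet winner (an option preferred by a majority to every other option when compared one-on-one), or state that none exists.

E

Head-to-head results (7 voters total):
A vs B: B wins 4–3.
A vs C: C wins 4–3.
A vs D: A wins 4–3.
A vs E: E wins 4–3.
A vs F: A wins 4–3.
B vs C: C wins 4–3.
B vs D: B wins 4–3.
B vs E: E wins 6–1.
B vs F: F wins 4–3.
C vs D: C wins 4–3.
C vs E: E wins 4–3.
C vs F: C wins 5–2.
D vs E: E wins 5–2.
D vs F: D wins 4–3.
E vs F: E wins 5–2.
E beats each rival — A (4–3), B (6–1), C (4–3), D (5–2), F (5–2) — so E is the Condorcet winner.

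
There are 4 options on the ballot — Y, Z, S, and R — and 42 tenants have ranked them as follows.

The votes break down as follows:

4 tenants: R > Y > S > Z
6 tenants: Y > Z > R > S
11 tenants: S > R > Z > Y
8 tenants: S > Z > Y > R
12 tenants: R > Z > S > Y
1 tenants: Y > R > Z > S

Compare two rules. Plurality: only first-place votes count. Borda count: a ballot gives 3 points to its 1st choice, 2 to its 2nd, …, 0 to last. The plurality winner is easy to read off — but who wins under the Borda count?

Plurality first-place counts: Y 7, Z 0, S 19, R 16 → S.
Borda totals: Y 37, Z 64, S 73, R 78 → R.

R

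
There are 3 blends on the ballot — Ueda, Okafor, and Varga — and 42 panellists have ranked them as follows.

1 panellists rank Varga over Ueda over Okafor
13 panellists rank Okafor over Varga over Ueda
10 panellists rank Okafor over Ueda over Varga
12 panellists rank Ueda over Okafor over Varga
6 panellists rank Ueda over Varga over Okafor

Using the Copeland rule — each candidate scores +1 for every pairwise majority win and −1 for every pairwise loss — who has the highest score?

Pairwise results:
  Ueda vs Okafor: Okafor wins 23–19.
  Ueda vs Varga: Ueda wins 28–14.
  Okafor vs Varga: Okafor wins 35–7.
Copeland scores (wins − losses):
  Ueda: 1 − 1 = 0
  Okafor: 2 − 0 = 2
  Varga: 0 − 2 = -2
Okafor has the best Copeland score.

Okafor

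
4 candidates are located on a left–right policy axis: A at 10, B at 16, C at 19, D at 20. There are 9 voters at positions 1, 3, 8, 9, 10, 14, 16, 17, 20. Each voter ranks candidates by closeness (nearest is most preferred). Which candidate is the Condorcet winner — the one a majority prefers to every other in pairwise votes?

A

With single-peaked preferences on a line, the Condorcet winner is the candidate closest to the median voter.
The median voter (position 10) is closest to A at 10.
Check: A vs C — voters closer to A: 6 of 9.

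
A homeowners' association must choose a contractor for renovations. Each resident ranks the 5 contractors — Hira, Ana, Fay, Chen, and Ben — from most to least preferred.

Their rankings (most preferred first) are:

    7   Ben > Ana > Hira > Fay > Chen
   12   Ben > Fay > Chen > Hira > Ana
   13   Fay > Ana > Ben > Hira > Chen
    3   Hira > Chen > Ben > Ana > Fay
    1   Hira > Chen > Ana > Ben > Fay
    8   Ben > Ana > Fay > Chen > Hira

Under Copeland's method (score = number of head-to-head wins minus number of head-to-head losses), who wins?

Pairwise results:
  Hira vs Ana: Ana wins 28–16.
  Hira vs Fay: Fay wins 33–11.
  Hira vs Chen: Hira wins 24–20.
  Hira vs Ben: Ben wins 40–4.
  Ana vs Fay: Fay wins 25–19.
  Ana vs Chen: Ana wins 28–16.
  Ana vs Ben: Ben wins 30–14.
  Fay vs Chen: Fay wins 40–4.
  Fay vs Ben: Ben wins 31–13.
  Chen vs Ben: Ben wins 40–4.
Copeland scores (wins − losses):
  Hira: 1 − 3 = -2
  Ana: 2 − 2 = 0
  Fay: 3 − 1 = 2
  Chen: 0 − 4 = -4
  Ben: 4 − 0 = 4
Ben has the best Copeland score.

Ben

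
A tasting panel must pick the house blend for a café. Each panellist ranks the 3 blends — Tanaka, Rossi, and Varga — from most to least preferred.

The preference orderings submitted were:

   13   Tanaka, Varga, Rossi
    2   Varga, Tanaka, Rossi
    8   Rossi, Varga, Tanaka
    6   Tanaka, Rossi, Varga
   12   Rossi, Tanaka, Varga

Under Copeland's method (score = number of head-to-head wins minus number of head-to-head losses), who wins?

Pairwise results:
  Tanaka vs Rossi: Tanaka wins 21–20.
  Tanaka vs Varga: Tanaka wins 31–10.
  Rossi vs Varga: Rossi wins 26–15.
Copeland scores (wins − losses):
  Tanaka: 2 − 0 = 2
  Rossi: 1 − 1 = 0
  Varga: 0 − 2 = -2
Tanaka has the best Copeland score.

Tanaka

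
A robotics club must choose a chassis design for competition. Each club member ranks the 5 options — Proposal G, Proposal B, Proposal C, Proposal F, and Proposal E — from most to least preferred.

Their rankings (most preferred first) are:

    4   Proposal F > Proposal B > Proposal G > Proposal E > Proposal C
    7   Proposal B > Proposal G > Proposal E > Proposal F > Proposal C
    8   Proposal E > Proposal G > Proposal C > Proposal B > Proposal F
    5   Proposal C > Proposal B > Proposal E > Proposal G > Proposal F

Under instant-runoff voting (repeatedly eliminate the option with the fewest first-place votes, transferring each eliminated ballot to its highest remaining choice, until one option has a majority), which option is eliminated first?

Round 1: Proposal E 8, Proposal B 7, Proposal C 5, Proposal F 4, Proposal G 0. Proposal G has the fewest and is eliminated.
Round 2: Proposal E 8, Proposal B 7, Proposal C 5, Proposal F 4. Proposal F has the fewest and is eliminated.
Round 3: Proposal B 11, Proposal E 8, Proposal C 5. Proposal C has the fewest and is eliminated.
Round 4: Proposal B 16, Proposal E 8. Proposal B has a majority.

Proposal G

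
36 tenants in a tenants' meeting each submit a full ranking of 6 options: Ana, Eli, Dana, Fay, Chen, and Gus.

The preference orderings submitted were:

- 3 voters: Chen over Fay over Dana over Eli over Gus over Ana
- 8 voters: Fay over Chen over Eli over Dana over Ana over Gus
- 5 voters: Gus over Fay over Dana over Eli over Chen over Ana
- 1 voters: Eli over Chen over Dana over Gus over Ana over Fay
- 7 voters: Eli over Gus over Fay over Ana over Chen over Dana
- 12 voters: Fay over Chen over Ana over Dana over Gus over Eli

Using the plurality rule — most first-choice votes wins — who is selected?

First-place vote totals:
  Ana: 0
  Eli: 8
  Dana: 0
  Fay: 20
  Chen: 3
  Gus: 5
Fay has the most first-place votes.

Fay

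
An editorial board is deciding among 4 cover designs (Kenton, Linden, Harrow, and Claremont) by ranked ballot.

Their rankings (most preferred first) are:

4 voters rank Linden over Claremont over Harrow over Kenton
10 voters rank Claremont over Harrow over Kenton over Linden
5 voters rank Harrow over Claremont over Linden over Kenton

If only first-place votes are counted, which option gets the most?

Claremont

First-place vote totals:
  Kenton: 0
  Linden: 4
  Harrow: 5
  Claremont: 10
Claremont has the most first-place votes.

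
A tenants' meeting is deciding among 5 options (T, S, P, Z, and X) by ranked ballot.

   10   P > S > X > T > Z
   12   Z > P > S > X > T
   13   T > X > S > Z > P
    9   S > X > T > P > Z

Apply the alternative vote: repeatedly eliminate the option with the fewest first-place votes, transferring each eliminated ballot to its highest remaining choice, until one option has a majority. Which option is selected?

T

Round 1: T 13, Z 12, P 10, S 9, X 0. X has the fewest and is eliminated.
Round 2: T 13, Z 12, P 10, S 9. S has the fewest and is eliminated.
Round 3: T 22, Z 12, P 10. P has the fewest and is eliminated.
Round 4: T 32, Z 12. T has a majority.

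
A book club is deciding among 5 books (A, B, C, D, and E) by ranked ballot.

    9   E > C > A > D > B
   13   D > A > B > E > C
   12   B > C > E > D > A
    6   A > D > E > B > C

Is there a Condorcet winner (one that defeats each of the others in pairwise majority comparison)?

No

Head-to-head results (40 voters total):
A vs B: A wins 28–12.
A vs C: C wins 21–19.
A vs D: D wins 25–15.
A vs E: E wins 21–19.
B vs C: B wins 31–9.
B vs D: D wins 28–12.
B vs E: B wins 25–15.
C vs D: C wins 21–19.
C vs E: E wins 28–12.
D vs E: E wins 21–19.
No candidate beats all others: A beats B beats C beats A, a majority cycle.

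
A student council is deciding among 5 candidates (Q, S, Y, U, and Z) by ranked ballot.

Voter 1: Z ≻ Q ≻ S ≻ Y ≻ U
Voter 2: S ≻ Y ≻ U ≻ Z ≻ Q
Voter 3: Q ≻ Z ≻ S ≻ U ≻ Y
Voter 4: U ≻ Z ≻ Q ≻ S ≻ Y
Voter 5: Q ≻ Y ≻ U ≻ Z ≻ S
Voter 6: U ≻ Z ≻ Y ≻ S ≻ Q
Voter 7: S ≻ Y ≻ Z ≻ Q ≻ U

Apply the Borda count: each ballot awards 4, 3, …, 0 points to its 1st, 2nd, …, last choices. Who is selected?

Z

Borda scores:
  Q: 3 + 0 + 4 + 2 + 4 + 0 + 1 = 14
  S: 2 + 4 + 2 + 1 + 0 + 1 + 4 = 14
  Y: 1 + 3 + 0 + 0 + 3 + 2 + 3 = 12
  U: 0 + 2 + 1 + 4 + 2 + 4 + 0 = 13
  Z: 4 + 1 + 3 + 3 + 1 + 3 + 2 = 17
Z has the highest total.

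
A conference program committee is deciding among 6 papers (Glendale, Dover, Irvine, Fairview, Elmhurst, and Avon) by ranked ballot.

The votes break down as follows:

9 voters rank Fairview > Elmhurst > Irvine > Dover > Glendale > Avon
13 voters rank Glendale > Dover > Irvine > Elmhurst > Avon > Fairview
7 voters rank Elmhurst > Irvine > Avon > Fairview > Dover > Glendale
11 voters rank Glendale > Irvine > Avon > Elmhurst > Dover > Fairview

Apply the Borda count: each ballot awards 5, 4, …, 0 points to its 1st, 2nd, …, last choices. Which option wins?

Irvine

Borda scores:
  Glendale: 9·1 + 13·5 + 7·0 + 11·5 = 129
  Dover: 9·2 + 13·4 + 7·1 + 11·1 = 88
  Irvine: 9·3 + 13·3 + 7·4 + 11·4 = 138
  Fairview: 9·5 + 13·0 + 7·2 + 11·0 = 59
  Elmhurst: 9·4 + 13·2 + 7·5 + 11·2 = 119
  Avon: 9·0 + 13·1 + 7·3 + 11·3 = 67
Irvine has the highest total.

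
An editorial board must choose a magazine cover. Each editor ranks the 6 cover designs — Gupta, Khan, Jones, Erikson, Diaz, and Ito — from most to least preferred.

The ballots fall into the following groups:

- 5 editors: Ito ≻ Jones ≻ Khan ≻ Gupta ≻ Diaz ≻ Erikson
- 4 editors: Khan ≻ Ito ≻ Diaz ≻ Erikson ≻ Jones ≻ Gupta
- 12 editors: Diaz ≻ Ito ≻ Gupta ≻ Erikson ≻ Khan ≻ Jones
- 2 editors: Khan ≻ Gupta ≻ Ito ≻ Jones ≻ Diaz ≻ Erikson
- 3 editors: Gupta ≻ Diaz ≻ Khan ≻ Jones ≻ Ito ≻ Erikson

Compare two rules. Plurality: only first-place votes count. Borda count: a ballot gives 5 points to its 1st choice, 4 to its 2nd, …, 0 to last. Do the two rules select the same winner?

No

Plurality first-place counts: Gupta 3, Khan 6, Jones 0, Erikson 0, Diaz 12, Ito 5 → Diaz.
Borda totals: Gupta 69, Khan 66, Jones 34, Erikson 32, Diaz 91, Ito 98 → Ito.
The two rules disagree: plurality picks Diaz, Borda picks Ito.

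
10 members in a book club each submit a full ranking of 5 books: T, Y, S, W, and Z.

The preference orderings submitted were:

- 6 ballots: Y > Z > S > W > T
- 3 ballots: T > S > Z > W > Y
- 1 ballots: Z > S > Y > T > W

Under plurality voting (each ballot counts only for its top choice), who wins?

Y

First-place vote totals:
  T: 3
  Y: 6
  S: 0
  W: 0
  Z: 1
Y has the most first-place votes.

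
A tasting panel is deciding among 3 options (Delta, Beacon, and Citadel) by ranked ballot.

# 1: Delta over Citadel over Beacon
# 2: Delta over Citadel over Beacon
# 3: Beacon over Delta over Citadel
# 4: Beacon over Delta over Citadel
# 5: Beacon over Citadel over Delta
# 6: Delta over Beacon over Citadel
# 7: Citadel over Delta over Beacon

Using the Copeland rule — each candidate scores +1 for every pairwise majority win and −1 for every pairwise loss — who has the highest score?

Pairwise results:
  Delta vs Beacon: Delta wins 4–3.
  Delta vs Citadel: Delta wins 5–2.
  Beacon vs Citadel: Beacon wins 4–3.
Copeland scores (wins − losses):
  Delta: 2 − 0 = 2
  Beacon: 1 − 1 = 0
  Citadel: 0 − 2 = -2
Delta has the best Copeland score.

Delta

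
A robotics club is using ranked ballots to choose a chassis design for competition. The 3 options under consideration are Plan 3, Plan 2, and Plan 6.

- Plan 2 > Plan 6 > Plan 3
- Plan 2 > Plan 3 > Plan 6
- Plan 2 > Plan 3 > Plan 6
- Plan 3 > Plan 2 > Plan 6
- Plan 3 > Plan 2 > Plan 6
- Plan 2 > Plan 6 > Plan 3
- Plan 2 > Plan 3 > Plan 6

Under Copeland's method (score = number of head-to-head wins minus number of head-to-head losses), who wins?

Plan 2

Pairwise results:
  Plan 3 vs Plan 2: Plan 2 wins 5–2.
  Plan 3 vs Plan 6: Plan 3 wins 5–2.
  Plan 2 vs Plan 6: Plan 2 wins 7–0.
Copeland scores (wins − losses):
  Plan 3: 1 − 1 = 0
  Plan 2: 2 − 0 = 2
  Plan 6: 0 − 2 = -2
Plan 2 has the best Copeland score.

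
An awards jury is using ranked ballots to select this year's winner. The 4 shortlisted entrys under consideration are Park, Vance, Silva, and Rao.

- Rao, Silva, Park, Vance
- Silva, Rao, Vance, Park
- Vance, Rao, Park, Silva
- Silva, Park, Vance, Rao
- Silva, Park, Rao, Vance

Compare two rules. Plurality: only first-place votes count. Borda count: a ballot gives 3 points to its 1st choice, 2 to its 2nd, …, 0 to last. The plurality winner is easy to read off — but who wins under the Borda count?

Plurality first-place counts: Park 0, Vance 1, Silva 3, Rao 1 → Silva.
Borda totals: Park 6, Vance 5, Silva 11, Rao 8 → Silva.

Silva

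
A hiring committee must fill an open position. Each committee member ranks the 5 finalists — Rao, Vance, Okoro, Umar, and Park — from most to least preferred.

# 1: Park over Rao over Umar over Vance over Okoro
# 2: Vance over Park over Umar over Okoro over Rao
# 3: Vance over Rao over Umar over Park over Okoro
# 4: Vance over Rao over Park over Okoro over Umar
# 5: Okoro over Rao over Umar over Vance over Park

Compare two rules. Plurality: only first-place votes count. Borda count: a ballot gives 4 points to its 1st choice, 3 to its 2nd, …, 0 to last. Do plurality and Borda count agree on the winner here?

Plurality first-place counts: Rao 0, Vance 3, Okoro 1, Umar 0, Park 1 → Vance.
Borda totals: Rao 12, Vance 14, Okoro 6, Umar 8, Park 10 → Vance.
The two rules agree on Vance.

Yes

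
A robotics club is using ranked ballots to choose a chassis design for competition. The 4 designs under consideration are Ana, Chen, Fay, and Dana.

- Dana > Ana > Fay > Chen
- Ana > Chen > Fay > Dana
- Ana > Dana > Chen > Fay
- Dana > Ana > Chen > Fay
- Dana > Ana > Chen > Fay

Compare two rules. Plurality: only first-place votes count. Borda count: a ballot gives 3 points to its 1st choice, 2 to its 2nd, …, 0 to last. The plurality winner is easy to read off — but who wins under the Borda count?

Ana

Plurality first-place counts: Ana 2, Chen 0, Fay 0, Dana 3 → Dana.
Borda totals: Ana 12, Chen 5, Fay 2, Dana 11 → Ana.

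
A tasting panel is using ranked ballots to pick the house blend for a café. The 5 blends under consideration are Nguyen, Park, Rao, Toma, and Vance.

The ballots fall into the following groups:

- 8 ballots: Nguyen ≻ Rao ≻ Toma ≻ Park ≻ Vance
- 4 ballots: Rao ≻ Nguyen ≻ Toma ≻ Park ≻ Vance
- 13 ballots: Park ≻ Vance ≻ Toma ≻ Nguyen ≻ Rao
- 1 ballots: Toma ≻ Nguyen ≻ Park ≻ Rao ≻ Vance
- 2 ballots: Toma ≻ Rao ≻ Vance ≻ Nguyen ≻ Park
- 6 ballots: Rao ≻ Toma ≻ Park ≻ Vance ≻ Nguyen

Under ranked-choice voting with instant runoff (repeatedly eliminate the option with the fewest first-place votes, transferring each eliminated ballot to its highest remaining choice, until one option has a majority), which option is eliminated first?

Round 1: Park 13, Rao 10, Nguyen 8, Toma 3, Vance 0. Vance has the fewest and is eliminated.
Round 2: Park 13, Rao 10, Nguyen 8, Toma 3. Toma has the fewest and is eliminated.
Round 3: Park 13, Rao 12, Nguyen 9. Nguyen has the fewest and is eliminated.
Round 4: Rao 20, Park 14. Rao has a majority.

Vance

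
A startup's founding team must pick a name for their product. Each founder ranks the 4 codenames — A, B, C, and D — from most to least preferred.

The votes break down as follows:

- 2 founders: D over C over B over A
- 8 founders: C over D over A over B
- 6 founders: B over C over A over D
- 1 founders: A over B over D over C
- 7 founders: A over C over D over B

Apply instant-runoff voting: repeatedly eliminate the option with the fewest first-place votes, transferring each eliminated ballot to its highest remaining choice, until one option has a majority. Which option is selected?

C

Round 1: A 8, C 8, B 6, D 2. D has the fewest and is eliminated.
Round 2: C 10, A 8, B 6. B has the fewest and is eliminated.
Round 3: C 16, A 8. C has a majority.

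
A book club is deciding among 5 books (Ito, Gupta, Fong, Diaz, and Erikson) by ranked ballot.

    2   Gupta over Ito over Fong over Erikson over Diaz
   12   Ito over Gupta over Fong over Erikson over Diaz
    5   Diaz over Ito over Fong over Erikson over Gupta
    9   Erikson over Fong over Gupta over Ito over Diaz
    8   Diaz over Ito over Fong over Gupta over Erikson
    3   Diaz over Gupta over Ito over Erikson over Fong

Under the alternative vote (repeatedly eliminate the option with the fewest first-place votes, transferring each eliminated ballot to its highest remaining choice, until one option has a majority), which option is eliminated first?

Round 1: Diaz 16, Ito 12, Erikson 9, Gupta 2, Fong 0. Fong has the fewest and is eliminated.
Round 2: Diaz 16, Ito 12, Erikson 9, Gupta 2. Gupta has the fewest and is eliminated.
Round 3: Diaz 16, Ito 14, Erikson 9. Erikson has the fewest and is eliminated.
Round 4: Ito 23, Diaz 16. Ito has a majority.

Fong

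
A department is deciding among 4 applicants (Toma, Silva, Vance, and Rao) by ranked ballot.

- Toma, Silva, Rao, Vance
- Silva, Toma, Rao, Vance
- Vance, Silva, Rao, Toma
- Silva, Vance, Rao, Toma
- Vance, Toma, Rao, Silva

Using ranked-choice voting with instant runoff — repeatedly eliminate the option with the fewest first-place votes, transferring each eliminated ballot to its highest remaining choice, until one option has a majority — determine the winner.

Round 1: Silva 2, Vance 2, Toma 1, Rao 0. Rao has the fewest and is eliminated.
Round 2: Silva 2, Vance 2, Toma 1. Toma has the fewest and is eliminated.
Round 3: Silva 3, Vance 2. Silva has a majority.

Silva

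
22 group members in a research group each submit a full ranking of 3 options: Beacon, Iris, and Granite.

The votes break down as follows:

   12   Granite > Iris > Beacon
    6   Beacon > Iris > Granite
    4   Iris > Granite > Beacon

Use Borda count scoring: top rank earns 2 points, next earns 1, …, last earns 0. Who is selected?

Granite

Borda scores:
  Beacon: 12·0 + 6·2 + 4·0 = 12
  Iris: 12·1 + 6·1 + 4·2 = 26
  Granite: 12·2 + 6·0 + 4·1 = 28
Granite has the highest total.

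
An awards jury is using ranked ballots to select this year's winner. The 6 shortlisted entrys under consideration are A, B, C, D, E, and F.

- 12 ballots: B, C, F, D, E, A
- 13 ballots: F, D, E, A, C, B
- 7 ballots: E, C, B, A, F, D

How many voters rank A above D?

Ballots ranking A above D: 7.
Ballots ranking D above A: 12+13 = 25.
So 7 of 32 voters prefer A to D.

7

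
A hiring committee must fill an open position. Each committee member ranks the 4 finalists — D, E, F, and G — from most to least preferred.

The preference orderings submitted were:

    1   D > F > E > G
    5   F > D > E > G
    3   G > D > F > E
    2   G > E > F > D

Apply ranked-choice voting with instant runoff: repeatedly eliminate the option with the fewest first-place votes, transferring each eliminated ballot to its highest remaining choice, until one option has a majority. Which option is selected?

Round 1: F 5, G 5, D 1, E 0. E has the fewest and is eliminated.
Round 2: F 5, G 5, D 1. D has the fewest and is eliminated.
Round 3: F 6, G 5. F has a majority.

F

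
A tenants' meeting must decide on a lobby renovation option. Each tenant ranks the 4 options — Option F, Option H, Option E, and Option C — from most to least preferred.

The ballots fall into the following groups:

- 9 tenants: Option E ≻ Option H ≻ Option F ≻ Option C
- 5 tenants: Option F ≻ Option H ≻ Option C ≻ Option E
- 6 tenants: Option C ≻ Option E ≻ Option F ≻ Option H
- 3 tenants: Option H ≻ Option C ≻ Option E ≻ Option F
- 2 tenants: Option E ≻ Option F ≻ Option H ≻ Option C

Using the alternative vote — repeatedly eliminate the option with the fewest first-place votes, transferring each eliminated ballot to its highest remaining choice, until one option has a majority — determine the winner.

Option C

Round 1: Option E 11, Option C 6, Option F 5, Option H 3. Option H has the fewest and is eliminated.
Round 2: Option E 11, Option C 9, Option F 5. Option F has the fewest and is eliminated.
Round 3: Option C 14, Option E 11. Option C has a majority.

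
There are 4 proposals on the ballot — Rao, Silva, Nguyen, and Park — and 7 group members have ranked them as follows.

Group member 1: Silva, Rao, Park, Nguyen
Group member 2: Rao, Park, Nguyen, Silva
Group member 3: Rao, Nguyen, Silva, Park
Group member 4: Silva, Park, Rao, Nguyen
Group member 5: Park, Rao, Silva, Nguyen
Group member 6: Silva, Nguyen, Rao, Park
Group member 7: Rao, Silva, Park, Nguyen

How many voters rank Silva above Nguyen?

Ballots ranking Silva above Nguyen: 5.
Ballots ranking Nguyen above Silva: 2.
So 5 of 7 voters prefer Silva to Nguyen.

5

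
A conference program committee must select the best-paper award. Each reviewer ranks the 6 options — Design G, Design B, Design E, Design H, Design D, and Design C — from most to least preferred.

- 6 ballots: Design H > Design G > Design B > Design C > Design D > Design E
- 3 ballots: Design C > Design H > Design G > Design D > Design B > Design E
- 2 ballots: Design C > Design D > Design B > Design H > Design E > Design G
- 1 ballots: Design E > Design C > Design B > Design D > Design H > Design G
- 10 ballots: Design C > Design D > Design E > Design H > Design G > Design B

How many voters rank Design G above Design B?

19

Ballots ranking Design G above Design B: 6+3+10 = 19.
Ballots ranking Design B above Design G: 2+1 = 3.
So 19 of 22 voters prefer Design G to Design B.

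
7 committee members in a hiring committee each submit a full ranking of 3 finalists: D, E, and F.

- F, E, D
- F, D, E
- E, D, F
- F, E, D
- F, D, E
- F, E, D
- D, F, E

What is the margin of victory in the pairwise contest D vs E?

1

Ballots ranking D above E: 3.
Ballots ranking E above D: 4.
E wins 4–3, a margin of 1.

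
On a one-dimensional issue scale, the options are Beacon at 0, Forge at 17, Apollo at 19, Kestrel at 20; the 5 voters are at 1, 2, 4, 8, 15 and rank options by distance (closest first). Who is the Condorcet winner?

Beacon

With single-peaked preferences on a line, the Condorcet winner is the candidate closest to the median voter.
The median voter (position 4) is closest to Beacon at 0.
Check: Beacon vs Forge — voters closer to Beacon: 4 of 5.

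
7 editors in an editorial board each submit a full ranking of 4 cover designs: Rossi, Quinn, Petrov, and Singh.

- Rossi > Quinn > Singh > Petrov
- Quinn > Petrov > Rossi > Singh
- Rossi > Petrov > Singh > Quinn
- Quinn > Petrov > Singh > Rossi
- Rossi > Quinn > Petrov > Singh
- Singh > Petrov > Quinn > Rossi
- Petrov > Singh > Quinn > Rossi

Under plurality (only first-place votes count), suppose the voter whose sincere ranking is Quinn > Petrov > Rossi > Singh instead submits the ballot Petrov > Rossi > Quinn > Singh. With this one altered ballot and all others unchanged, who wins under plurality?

First-place totals with the altered ballot: Rossi 3, Quinn 1, Petrov 2, Singh 1.
The winner is unchanged: still Rossi.

Rossi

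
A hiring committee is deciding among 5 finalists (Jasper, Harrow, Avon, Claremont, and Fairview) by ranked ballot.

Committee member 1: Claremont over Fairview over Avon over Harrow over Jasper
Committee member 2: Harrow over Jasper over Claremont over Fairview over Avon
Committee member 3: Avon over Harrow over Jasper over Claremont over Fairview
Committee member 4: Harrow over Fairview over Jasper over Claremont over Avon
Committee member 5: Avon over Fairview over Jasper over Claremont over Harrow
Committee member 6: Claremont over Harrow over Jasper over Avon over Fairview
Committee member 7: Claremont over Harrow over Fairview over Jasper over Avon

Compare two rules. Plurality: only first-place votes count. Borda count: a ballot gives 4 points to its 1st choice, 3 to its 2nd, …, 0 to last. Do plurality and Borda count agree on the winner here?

Plurality first-place counts: Jasper 0, Harrow 2, Avon 2, Claremont 3, Fairview 0 → Claremont.
Borda totals: Jasper 12, Harrow 18, Avon 11, Claremont 17, Fairview 12 → Harrow.
The two rules disagree: plurality picks Claremont, Borda picks Harrow.

No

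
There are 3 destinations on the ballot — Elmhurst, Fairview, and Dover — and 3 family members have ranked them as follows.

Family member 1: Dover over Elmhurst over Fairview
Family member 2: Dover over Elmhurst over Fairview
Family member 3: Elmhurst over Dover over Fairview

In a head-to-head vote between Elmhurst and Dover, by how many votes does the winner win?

1

Ballots ranking Elmhurst above Dover: 1.
Ballots ranking Dover above Elmhurst: 2.
Dover wins 2–1, a margin of 1.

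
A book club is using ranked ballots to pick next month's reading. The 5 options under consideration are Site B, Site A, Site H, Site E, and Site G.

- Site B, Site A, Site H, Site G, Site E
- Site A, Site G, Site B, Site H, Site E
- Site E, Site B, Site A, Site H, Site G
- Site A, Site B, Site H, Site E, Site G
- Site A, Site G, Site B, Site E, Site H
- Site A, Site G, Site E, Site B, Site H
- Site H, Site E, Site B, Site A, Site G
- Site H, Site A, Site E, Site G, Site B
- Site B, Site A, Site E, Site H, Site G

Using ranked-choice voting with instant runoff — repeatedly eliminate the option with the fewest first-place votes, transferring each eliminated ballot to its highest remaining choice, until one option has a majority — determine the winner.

Round 1: Site A 4, Site B 2, Site H 2, Site E 1, Site G 0. Site G has the fewest and is eliminated.
Round 2: Site A 4, Site B 2, Site H 2, Site E 1. Site E has the fewest and is eliminated.
Round 3: Site A 4, Site B 3, Site H 2. Site H has the fewest and is eliminated.
Round 4: Site A 5, Site B 4. Site A has a majority.

Site A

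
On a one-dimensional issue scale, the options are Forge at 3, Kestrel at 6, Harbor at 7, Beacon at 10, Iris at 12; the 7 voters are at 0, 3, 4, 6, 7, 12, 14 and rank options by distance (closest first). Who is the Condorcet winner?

With single-peaked preferences on a line, the Condorcet winner is the candidate closest to the median voter.
The median voter (position 6) is closest to Kestrel at 6.
Check: Kestrel vs Harbor — voters closer to Kestrel: 4 of 7.

Kestrel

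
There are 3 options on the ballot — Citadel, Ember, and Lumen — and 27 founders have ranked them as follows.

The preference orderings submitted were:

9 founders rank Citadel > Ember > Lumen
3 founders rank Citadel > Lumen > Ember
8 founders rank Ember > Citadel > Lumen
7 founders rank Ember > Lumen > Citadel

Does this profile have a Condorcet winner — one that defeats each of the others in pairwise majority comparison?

Head-to-head results (27 voters total):
Citadel vs Ember: Ember wins 15–12.
Citadel vs Lumen: Citadel wins 20–7.
Ember vs Lumen: Ember wins 24–3.
Ember beats each rival — Citadel (15–12), Lumen (24–3) — so Ember is the Condorcet winner.

Yes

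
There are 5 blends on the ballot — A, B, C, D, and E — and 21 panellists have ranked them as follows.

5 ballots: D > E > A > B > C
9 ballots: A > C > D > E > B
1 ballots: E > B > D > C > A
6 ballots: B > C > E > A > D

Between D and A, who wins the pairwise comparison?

Ballots ranking D above A: 5+1 = 6.
Ballots ranking A above D: 9+6 = 15.
A wins the head-to-head, 15–6.

A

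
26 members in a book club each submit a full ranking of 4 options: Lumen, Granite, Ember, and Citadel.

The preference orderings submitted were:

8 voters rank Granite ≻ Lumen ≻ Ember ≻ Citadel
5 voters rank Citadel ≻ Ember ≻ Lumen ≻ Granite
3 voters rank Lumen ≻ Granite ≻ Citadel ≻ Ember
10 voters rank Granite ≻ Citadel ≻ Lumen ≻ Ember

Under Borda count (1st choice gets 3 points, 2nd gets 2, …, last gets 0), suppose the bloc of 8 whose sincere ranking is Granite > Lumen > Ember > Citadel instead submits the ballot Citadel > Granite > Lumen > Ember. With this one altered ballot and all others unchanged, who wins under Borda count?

Borda totals with the altered ballot: Lumen 32, Granite 52, Ember 10, Citadel 62.
The switch changes the winner from Granite to Citadel.

Citadel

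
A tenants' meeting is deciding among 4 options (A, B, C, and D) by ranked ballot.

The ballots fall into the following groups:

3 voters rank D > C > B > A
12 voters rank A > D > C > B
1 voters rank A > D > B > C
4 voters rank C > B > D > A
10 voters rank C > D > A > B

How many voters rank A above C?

Ballots ranking A above C: 12+1 = 13.
Ballots ranking C above A: 3+4+10 = 17.
So 13 of 30 voters prefer A to C.

13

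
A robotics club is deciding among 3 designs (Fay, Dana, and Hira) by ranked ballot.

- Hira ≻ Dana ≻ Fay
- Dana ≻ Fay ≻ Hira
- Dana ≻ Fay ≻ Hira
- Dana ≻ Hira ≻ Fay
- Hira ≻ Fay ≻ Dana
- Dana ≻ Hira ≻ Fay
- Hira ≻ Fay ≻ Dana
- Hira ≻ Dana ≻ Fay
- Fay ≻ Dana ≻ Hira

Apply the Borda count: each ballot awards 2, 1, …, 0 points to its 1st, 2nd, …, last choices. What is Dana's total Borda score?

Borda scores:
  Fay: 0 + 1 + 1 + 0 + 1 + 0 + 1 + 0 + 2 = 6
  Dana: 1 + 2 + 2 + 2 + 0 + 2 + 0 + 1 + 1 = 11
  Hira: 2 + 0 + 0 + 1 + 2 + 1 + 2 + 2 + 0 = 10

11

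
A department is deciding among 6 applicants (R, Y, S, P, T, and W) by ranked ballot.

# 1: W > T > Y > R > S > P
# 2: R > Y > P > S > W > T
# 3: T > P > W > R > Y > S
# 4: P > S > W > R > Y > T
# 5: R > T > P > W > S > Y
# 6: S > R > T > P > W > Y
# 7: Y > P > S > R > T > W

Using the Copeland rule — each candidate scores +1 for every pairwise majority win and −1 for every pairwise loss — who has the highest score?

R

Pairwise results:
  R vs Y: R wins 5–2.
  R vs S: R wins 4–3.
  R vs P: R wins 4–3.
  R vs T: R wins 5–2.
  R vs W: R wins 4–3.
  Y vs S: Y wins 4–3.
  Y vs P: P wins 4–3.
  Y vs T: T wins 4–3.
  Y vs W: W wins 5–2.
  S vs P: P wins 5–2.
  S vs T: S wins 4–3.
  S vs W: S wins 4–3.
  P vs T: T wins 4–3.
  P vs W: P wins 6–1.
  T vs W: T wins 4–3.
Copeland scores (wins − losses):
  R: 5 − 0 = 5
  Y: 1 − 4 = -3
  S: 2 − 3 = -1
  P: 3 − 2 = 1
  T: 3 − 2 = 1
  W: 1 − 4 = -3
R has the best Copeland score.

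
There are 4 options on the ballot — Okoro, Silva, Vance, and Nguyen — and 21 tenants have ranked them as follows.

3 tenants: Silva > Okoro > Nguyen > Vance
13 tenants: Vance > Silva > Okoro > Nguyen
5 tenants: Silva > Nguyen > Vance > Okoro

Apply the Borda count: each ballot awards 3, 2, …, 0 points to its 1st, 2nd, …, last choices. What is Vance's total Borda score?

Borda scores:
  Okoro: 3·2 + 13·1 + 5·0 = 19
  Silva: 3·3 + 13·2 + 5·3 = 50
  Vance: 3·0 + 13·3 + 5·1 = 44
  Nguyen: 3·1 + 13·0 + 5·2 = 13

44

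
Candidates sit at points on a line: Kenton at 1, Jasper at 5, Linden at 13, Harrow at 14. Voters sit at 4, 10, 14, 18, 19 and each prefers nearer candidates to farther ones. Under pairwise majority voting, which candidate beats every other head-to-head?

Harrow

With single-peaked preferences on a line, the Condorcet winner is the candidate closest to the median voter.
The median voter (position 14) is closest to Harrow at 14.
Check: Harrow vs Linden — voters closer to Harrow: 3 of 5.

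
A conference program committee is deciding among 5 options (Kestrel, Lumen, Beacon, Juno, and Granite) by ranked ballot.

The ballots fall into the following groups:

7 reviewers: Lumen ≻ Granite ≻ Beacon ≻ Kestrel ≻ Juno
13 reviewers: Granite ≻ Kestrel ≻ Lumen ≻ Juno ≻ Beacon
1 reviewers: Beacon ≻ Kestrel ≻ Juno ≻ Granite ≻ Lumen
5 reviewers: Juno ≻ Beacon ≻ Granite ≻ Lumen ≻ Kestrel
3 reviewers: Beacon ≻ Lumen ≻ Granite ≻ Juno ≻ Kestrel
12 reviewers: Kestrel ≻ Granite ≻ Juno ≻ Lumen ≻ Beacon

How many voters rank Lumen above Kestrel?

Ballots ranking Lumen above Kestrel: 7+5+3 = 15.
Ballots ranking Kestrel above Lumen: 13+1+12 = 26.
So 15 of 41 voters prefer Lumen to Kestrel.

15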